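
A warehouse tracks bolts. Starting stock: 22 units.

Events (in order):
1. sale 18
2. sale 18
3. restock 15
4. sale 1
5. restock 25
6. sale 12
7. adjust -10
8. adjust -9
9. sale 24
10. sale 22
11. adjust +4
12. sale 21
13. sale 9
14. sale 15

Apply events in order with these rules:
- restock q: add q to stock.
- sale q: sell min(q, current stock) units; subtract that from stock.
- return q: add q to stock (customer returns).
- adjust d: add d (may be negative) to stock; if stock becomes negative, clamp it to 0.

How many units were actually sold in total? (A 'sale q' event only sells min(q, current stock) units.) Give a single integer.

Processing events:
Start: stock = 22
  Event 1 (sale 18): sell min(18,22)=18. stock: 22 - 18 = 4. total_sold = 18
  Event 2 (sale 18): sell min(18,4)=4. stock: 4 - 4 = 0. total_sold = 22
  Event 3 (restock 15): 0 + 15 = 15
  Event 4 (sale 1): sell min(1,15)=1. stock: 15 - 1 = 14. total_sold = 23
  Event 5 (restock 25): 14 + 25 = 39
  Event 6 (sale 12): sell min(12,39)=12. stock: 39 - 12 = 27. total_sold = 35
  Event 7 (adjust -10): 27 + -10 = 17
  Event 8 (adjust -9): 17 + -9 = 8
  Event 9 (sale 24): sell min(24,8)=8. stock: 8 - 8 = 0. total_sold = 43
  Event 10 (sale 22): sell min(22,0)=0. stock: 0 - 0 = 0. total_sold = 43
  Event 11 (adjust +4): 0 + 4 = 4
  Event 12 (sale 21): sell min(21,4)=4. stock: 4 - 4 = 0. total_sold = 47
  Event 13 (sale 9): sell min(9,0)=0. stock: 0 - 0 = 0. total_sold = 47
  Event 14 (sale 15): sell min(15,0)=0. stock: 0 - 0 = 0. total_sold = 47
Final: stock = 0, total_sold = 47

Answer: 47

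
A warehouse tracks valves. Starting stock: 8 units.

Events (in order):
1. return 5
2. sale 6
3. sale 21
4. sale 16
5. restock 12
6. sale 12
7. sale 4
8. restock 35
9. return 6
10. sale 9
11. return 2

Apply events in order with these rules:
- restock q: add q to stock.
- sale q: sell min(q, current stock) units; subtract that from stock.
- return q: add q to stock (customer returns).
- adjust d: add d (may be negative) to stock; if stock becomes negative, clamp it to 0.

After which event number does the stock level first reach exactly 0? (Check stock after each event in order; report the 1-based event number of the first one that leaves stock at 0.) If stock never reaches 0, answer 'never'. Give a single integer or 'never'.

Processing events:
Start: stock = 8
  Event 1 (return 5): 8 + 5 = 13
  Event 2 (sale 6): sell min(6,13)=6. stock: 13 - 6 = 7. total_sold = 6
  Event 3 (sale 21): sell min(21,7)=7. stock: 7 - 7 = 0. total_sold = 13
  Event 4 (sale 16): sell min(16,0)=0. stock: 0 - 0 = 0. total_sold = 13
  Event 5 (restock 12): 0 + 12 = 12
  Event 6 (sale 12): sell min(12,12)=12. stock: 12 - 12 = 0. total_sold = 25
  Event 7 (sale 4): sell min(4,0)=0. stock: 0 - 0 = 0. total_sold = 25
  Event 8 (restock 35): 0 + 35 = 35
  Event 9 (return 6): 35 + 6 = 41
  Event 10 (sale 9): sell min(9,41)=9. stock: 41 - 9 = 32. total_sold = 34
  Event 11 (return 2): 32 + 2 = 34
Final: stock = 34, total_sold = 34

First zero at event 3.

Answer: 3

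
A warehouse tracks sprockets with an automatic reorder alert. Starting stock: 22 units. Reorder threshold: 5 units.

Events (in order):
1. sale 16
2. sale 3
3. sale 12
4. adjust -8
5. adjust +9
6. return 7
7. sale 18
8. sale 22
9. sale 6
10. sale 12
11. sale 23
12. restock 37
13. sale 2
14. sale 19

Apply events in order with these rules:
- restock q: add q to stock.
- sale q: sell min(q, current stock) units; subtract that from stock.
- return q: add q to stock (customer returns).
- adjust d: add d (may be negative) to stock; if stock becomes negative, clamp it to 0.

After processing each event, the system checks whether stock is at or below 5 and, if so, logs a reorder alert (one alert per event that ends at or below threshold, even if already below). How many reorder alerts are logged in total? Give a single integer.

Processing events:
Start: stock = 22
  Event 1 (sale 16): sell min(16,22)=16. stock: 22 - 16 = 6. total_sold = 16
  Event 2 (sale 3): sell min(3,6)=3. stock: 6 - 3 = 3. total_sold = 19
  Event 3 (sale 12): sell min(12,3)=3. stock: 3 - 3 = 0. total_sold = 22
  Event 4 (adjust -8): 0 + -8 = 0 (clamped to 0)
  Event 5 (adjust +9): 0 + 9 = 9
  Event 6 (return 7): 9 + 7 = 16
  Event 7 (sale 18): sell min(18,16)=16. stock: 16 - 16 = 0. total_sold = 38
  Event 8 (sale 22): sell min(22,0)=0. stock: 0 - 0 = 0. total_sold = 38
  Event 9 (sale 6): sell min(6,0)=0. stock: 0 - 0 = 0. total_sold = 38
  Event 10 (sale 12): sell min(12,0)=0. stock: 0 - 0 = 0. total_sold = 38
  Event 11 (sale 23): sell min(23,0)=0. stock: 0 - 0 = 0. total_sold = 38
  Event 12 (restock 37): 0 + 37 = 37
  Event 13 (sale 2): sell min(2,37)=2. stock: 37 - 2 = 35. total_sold = 40
  Event 14 (sale 19): sell min(19,35)=19. stock: 35 - 19 = 16. total_sold = 59
Final: stock = 16, total_sold = 59

Checking against threshold 5:
  After event 1: stock=6 > 5
  After event 2: stock=3 <= 5 -> ALERT
  After event 3: stock=0 <= 5 -> ALERT
  After event 4: stock=0 <= 5 -> ALERT
  After event 5: stock=9 > 5
  After event 6: stock=16 > 5
  After event 7: stock=0 <= 5 -> ALERT
  After event 8: stock=0 <= 5 -> ALERT
  After event 9: stock=0 <= 5 -> ALERT
  After event 10: stock=0 <= 5 -> ALERT
  After event 11: stock=0 <= 5 -> ALERT
  After event 12: stock=37 > 5
  After event 13: stock=35 > 5
  After event 14: stock=16 > 5
Alert events: [2, 3, 4, 7, 8, 9, 10, 11]. Count = 8

Answer: 8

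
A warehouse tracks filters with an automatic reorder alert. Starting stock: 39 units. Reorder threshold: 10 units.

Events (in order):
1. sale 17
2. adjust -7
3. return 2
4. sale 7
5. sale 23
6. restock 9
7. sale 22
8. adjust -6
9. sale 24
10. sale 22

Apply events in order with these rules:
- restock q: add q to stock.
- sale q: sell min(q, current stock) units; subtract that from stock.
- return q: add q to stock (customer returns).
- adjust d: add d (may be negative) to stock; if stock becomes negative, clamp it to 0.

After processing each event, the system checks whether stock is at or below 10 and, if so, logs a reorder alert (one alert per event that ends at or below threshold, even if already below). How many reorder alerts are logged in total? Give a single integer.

Answer: 7

Derivation:
Processing events:
Start: stock = 39
  Event 1 (sale 17): sell min(17,39)=17. stock: 39 - 17 = 22. total_sold = 17
  Event 2 (adjust -7): 22 + -7 = 15
  Event 3 (return 2): 15 + 2 = 17
  Event 4 (sale 7): sell min(7,17)=7. stock: 17 - 7 = 10. total_sold = 24
  Event 5 (sale 23): sell min(23,10)=10. stock: 10 - 10 = 0. total_sold = 34
  Event 6 (restock 9): 0 + 9 = 9
  Event 7 (sale 22): sell min(22,9)=9. stock: 9 - 9 = 0. total_sold = 43
  Event 8 (adjust -6): 0 + -6 = 0 (clamped to 0)
  Event 9 (sale 24): sell min(24,0)=0. stock: 0 - 0 = 0. total_sold = 43
  Event 10 (sale 22): sell min(22,0)=0. stock: 0 - 0 = 0. total_sold = 43
Final: stock = 0, total_sold = 43

Checking against threshold 10:
  After event 1: stock=22 > 10
  After event 2: stock=15 > 10
  After event 3: stock=17 > 10
  After event 4: stock=10 <= 10 -> ALERT
  After event 5: stock=0 <= 10 -> ALERT
  After event 6: stock=9 <= 10 -> ALERT
  After event 7: stock=0 <= 10 -> ALERT
  After event 8: stock=0 <= 10 -> ALERT
  After event 9: stock=0 <= 10 -> ALERT
  After event 10: stock=0 <= 10 -> ALERT
Alert events: [4, 5, 6, 7, 8, 9, 10]. Count = 7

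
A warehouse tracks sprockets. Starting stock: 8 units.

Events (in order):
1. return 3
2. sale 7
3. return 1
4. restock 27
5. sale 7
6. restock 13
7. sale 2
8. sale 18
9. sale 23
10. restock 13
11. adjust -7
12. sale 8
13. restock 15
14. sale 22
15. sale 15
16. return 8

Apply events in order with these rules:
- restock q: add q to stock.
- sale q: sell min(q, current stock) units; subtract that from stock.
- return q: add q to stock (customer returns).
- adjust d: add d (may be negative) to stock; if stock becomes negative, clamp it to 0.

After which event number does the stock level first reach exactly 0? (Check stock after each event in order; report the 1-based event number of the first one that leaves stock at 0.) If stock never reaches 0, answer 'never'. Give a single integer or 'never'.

Processing events:
Start: stock = 8
  Event 1 (return 3): 8 + 3 = 11
  Event 2 (sale 7): sell min(7,11)=7. stock: 11 - 7 = 4. total_sold = 7
  Event 3 (return 1): 4 + 1 = 5
  Event 4 (restock 27): 5 + 27 = 32
  Event 5 (sale 7): sell min(7,32)=7. stock: 32 - 7 = 25. total_sold = 14
  Event 6 (restock 13): 25 + 13 = 38
  Event 7 (sale 2): sell min(2,38)=2. stock: 38 - 2 = 36. total_sold = 16
  Event 8 (sale 18): sell min(18,36)=18. stock: 36 - 18 = 18. total_sold = 34
  Event 9 (sale 23): sell min(23,18)=18. stock: 18 - 18 = 0. total_sold = 52
  Event 10 (restock 13): 0 + 13 = 13
  Event 11 (adjust -7): 13 + -7 = 6
  Event 12 (sale 8): sell min(8,6)=6. stock: 6 - 6 = 0. total_sold = 58
  Event 13 (restock 15): 0 + 15 = 15
  Event 14 (sale 22): sell min(22,15)=15. stock: 15 - 15 = 0. total_sold = 73
  Event 15 (sale 15): sell min(15,0)=0. stock: 0 - 0 = 0. total_sold = 73
  Event 16 (return 8): 0 + 8 = 8
Final: stock = 8, total_sold = 73

First zero at event 9.

Answer: 9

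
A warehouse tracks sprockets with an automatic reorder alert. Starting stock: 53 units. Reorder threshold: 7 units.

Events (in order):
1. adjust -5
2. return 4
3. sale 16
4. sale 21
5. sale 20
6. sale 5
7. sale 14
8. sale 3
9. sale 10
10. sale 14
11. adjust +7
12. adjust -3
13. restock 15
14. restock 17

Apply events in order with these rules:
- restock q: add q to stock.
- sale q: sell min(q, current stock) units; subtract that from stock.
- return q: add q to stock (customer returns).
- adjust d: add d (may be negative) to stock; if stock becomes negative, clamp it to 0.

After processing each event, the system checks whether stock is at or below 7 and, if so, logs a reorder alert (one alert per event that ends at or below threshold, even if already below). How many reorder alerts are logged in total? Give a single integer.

Processing events:
Start: stock = 53
  Event 1 (adjust -5): 53 + -5 = 48
  Event 2 (return 4): 48 + 4 = 52
  Event 3 (sale 16): sell min(16,52)=16. stock: 52 - 16 = 36. total_sold = 16
  Event 4 (sale 21): sell min(21,36)=21. stock: 36 - 21 = 15. total_sold = 37
  Event 5 (sale 20): sell min(20,15)=15. stock: 15 - 15 = 0. total_sold = 52
  Event 6 (sale 5): sell min(5,0)=0. stock: 0 - 0 = 0. total_sold = 52
  Event 7 (sale 14): sell min(14,0)=0. stock: 0 - 0 = 0. total_sold = 52
  Event 8 (sale 3): sell min(3,0)=0. stock: 0 - 0 = 0. total_sold = 52
  Event 9 (sale 10): sell min(10,0)=0. stock: 0 - 0 = 0. total_sold = 52
  Event 10 (sale 14): sell min(14,0)=0. stock: 0 - 0 = 0. total_sold = 52
  Event 11 (adjust +7): 0 + 7 = 7
  Event 12 (adjust -3): 7 + -3 = 4
  Event 13 (restock 15): 4 + 15 = 19
  Event 14 (restock 17): 19 + 17 = 36
Final: stock = 36, total_sold = 52

Checking against threshold 7:
  After event 1: stock=48 > 7
  After event 2: stock=52 > 7
  After event 3: stock=36 > 7
  After event 4: stock=15 > 7
  After event 5: stock=0 <= 7 -> ALERT
  After event 6: stock=0 <= 7 -> ALERT
  After event 7: stock=0 <= 7 -> ALERT
  After event 8: stock=0 <= 7 -> ALERT
  After event 9: stock=0 <= 7 -> ALERT
  After event 10: stock=0 <= 7 -> ALERT
  After event 11: stock=7 <= 7 -> ALERT
  After event 12: stock=4 <= 7 -> ALERT
  After event 13: stock=19 > 7
  After event 14: stock=36 > 7
Alert events: [5, 6, 7, 8, 9, 10, 11, 12]. Count = 8

Answer: 8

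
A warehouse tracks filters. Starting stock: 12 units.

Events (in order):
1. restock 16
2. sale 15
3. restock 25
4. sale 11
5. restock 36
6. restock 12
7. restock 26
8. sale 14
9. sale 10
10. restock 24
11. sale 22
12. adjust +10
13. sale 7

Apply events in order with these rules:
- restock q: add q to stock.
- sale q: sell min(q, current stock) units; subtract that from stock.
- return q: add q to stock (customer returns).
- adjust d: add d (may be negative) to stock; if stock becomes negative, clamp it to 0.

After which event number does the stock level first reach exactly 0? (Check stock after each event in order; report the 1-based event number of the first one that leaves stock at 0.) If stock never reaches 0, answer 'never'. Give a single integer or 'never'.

Processing events:
Start: stock = 12
  Event 1 (restock 16): 12 + 16 = 28
  Event 2 (sale 15): sell min(15,28)=15. stock: 28 - 15 = 13. total_sold = 15
  Event 3 (restock 25): 13 + 25 = 38
  Event 4 (sale 11): sell min(11,38)=11. stock: 38 - 11 = 27. total_sold = 26
  Event 5 (restock 36): 27 + 36 = 63
  Event 6 (restock 12): 63 + 12 = 75
  Event 7 (restock 26): 75 + 26 = 101
  Event 8 (sale 14): sell min(14,101)=14. stock: 101 - 14 = 87. total_sold = 40
  Event 9 (sale 10): sell min(10,87)=10. stock: 87 - 10 = 77. total_sold = 50
  Event 10 (restock 24): 77 + 24 = 101
  Event 11 (sale 22): sell min(22,101)=22. stock: 101 - 22 = 79. total_sold = 72
  Event 12 (adjust +10): 79 + 10 = 89
  Event 13 (sale 7): sell min(7,89)=7. stock: 89 - 7 = 82. total_sold = 79
Final: stock = 82, total_sold = 79

Stock never reaches 0.

Answer: never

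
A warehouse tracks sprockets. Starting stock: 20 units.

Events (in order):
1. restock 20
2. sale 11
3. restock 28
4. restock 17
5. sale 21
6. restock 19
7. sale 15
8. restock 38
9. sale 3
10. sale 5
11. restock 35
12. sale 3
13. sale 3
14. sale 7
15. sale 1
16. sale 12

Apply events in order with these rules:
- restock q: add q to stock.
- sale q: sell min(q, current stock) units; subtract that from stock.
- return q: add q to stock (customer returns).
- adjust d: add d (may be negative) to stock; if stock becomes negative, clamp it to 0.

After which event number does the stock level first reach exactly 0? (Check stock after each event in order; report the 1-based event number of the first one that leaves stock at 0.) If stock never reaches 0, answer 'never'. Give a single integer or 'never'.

Answer: never

Derivation:
Processing events:
Start: stock = 20
  Event 1 (restock 20): 20 + 20 = 40
  Event 2 (sale 11): sell min(11,40)=11. stock: 40 - 11 = 29. total_sold = 11
  Event 3 (restock 28): 29 + 28 = 57
  Event 4 (restock 17): 57 + 17 = 74
  Event 5 (sale 21): sell min(21,74)=21. stock: 74 - 21 = 53. total_sold = 32
  Event 6 (restock 19): 53 + 19 = 72
  Event 7 (sale 15): sell min(15,72)=15. stock: 72 - 15 = 57. total_sold = 47
  Event 8 (restock 38): 57 + 38 = 95
  Event 9 (sale 3): sell min(3,95)=3. stock: 95 - 3 = 92. total_sold = 50
  Event 10 (sale 5): sell min(5,92)=5. stock: 92 - 5 = 87. total_sold = 55
  Event 11 (restock 35): 87 + 35 = 122
  Event 12 (sale 3): sell min(3,122)=3. stock: 122 - 3 = 119. total_sold = 58
  Event 13 (sale 3): sell min(3,119)=3. stock: 119 - 3 = 116. total_sold = 61
  Event 14 (sale 7): sell min(7,116)=7. stock: 116 - 7 = 109. total_sold = 68
  Event 15 (sale 1): sell min(1,109)=1. stock: 109 - 1 = 108. total_sold = 69
  Event 16 (sale 12): sell min(12,108)=12. stock: 108 - 12 = 96. total_sold = 81
Final: stock = 96, total_sold = 81

Stock never reaches 0.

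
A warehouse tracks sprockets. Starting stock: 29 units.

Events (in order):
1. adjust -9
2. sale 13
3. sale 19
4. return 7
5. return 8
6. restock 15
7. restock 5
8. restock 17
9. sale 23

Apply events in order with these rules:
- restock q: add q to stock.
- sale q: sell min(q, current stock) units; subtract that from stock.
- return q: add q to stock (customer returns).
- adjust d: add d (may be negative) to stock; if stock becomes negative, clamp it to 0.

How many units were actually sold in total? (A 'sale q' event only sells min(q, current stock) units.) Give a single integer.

Processing events:
Start: stock = 29
  Event 1 (adjust -9): 29 + -9 = 20
  Event 2 (sale 13): sell min(13,20)=13. stock: 20 - 13 = 7. total_sold = 13
  Event 3 (sale 19): sell min(19,7)=7. stock: 7 - 7 = 0. total_sold = 20
  Event 4 (return 7): 0 + 7 = 7
  Event 5 (return 8): 7 + 8 = 15
  Event 6 (restock 15): 15 + 15 = 30
  Event 7 (restock 5): 30 + 5 = 35
  Event 8 (restock 17): 35 + 17 = 52
  Event 9 (sale 23): sell min(23,52)=23. stock: 52 - 23 = 29. total_sold = 43
Final: stock = 29, total_sold = 43

Answer: 43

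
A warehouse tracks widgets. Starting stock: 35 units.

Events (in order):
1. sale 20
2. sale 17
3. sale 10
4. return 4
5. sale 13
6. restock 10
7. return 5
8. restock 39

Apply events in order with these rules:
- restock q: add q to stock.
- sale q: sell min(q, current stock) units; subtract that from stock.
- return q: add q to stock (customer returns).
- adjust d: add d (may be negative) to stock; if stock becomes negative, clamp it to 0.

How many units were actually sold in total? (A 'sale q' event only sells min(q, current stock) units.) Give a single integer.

Processing events:
Start: stock = 35
  Event 1 (sale 20): sell min(20,35)=20. stock: 35 - 20 = 15. total_sold = 20
  Event 2 (sale 17): sell min(17,15)=15. stock: 15 - 15 = 0. total_sold = 35
  Event 3 (sale 10): sell min(10,0)=0. stock: 0 - 0 = 0. total_sold = 35
  Event 4 (return 4): 0 + 4 = 4
  Event 5 (sale 13): sell min(13,4)=4. stock: 4 - 4 = 0. total_sold = 39
  Event 6 (restock 10): 0 + 10 = 10
  Event 7 (return 5): 10 + 5 = 15
  Event 8 (restock 39): 15 + 39 = 54
Final: stock = 54, total_sold = 39

Answer: 39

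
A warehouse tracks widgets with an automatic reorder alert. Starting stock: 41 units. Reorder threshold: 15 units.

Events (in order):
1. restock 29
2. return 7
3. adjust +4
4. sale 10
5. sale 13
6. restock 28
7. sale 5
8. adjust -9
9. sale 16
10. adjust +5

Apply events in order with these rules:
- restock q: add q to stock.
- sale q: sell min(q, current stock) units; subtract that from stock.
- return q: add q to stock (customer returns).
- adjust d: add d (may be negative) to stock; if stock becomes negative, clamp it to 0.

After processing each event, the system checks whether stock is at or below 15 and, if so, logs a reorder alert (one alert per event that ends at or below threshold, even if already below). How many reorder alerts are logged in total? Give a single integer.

Processing events:
Start: stock = 41
  Event 1 (restock 29): 41 + 29 = 70
  Event 2 (return 7): 70 + 7 = 77
  Event 3 (adjust +4): 77 + 4 = 81
  Event 4 (sale 10): sell min(10,81)=10. stock: 81 - 10 = 71. total_sold = 10
  Event 5 (sale 13): sell min(13,71)=13. stock: 71 - 13 = 58. total_sold = 23
  Event 6 (restock 28): 58 + 28 = 86
  Event 7 (sale 5): sell min(5,86)=5. stock: 86 - 5 = 81. total_sold = 28
  Event 8 (adjust -9): 81 + -9 = 72
  Event 9 (sale 16): sell min(16,72)=16. stock: 72 - 16 = 56. total_sold = 44
  Event 10 (adjust +5): 56 + 5 = 61
Final: stock = 61, total_sold = 44

Checking against threshold 15:
  After event 1: stock=70 > 15
  After event 2: stock=77 > 15
  After event 3: stock=81 > 15
  After event 4: stock=71 > 15
  After event 5: stock=58 > 15
  After event 6: stock=86 > 15
  After event 7: stock=81 > 15
  After event 8: stock=72 > 15
  After event 9: stock=56 > 15
  After event 10: stock=61 > 15
Alert events: []. Count = 0

Answer: 0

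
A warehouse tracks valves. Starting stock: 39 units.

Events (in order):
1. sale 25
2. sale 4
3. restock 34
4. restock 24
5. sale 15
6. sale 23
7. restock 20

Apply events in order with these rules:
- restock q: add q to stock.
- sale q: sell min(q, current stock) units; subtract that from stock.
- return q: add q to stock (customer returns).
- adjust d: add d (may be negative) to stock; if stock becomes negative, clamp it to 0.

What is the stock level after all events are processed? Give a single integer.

Answer: 50

Derivation:
Processing events:
Start: stock = 39
  Event 1 (sale 25): sell min(25,39)=25. stock: 39 - 25 = 14. total_sold = 25
  Event 2 (sale 4): sell min(4,14)=4. stock: 14 - 4 = 10. total_sold = 29
  Event 3 (restock 34): 10 + 34 = 44
  Event 4 (restock 24): 44 + 24 = 68
  Event 5 (sale 15): sell min(15,68)=15. stock: 68 - 15 = 53. total_sold = 44
  Event 6 (sale 23): sell min(23,53)=23. stock: 53 - 23 = 30. total_sold = 67
  Event 7 (restock 20): 30 + 20 = 50
Final: stock = 50, total_sold = 67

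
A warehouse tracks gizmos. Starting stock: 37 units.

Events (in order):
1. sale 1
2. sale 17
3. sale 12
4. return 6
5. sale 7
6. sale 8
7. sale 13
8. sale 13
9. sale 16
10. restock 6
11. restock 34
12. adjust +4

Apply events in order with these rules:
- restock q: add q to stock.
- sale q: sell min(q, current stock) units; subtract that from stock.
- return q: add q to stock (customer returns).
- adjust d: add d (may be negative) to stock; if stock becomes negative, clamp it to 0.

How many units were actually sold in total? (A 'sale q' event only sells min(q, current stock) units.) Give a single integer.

Processing events:
Start: stock = 37
  Event 1 (sale 1): sell min(1,37)=1. stock: 37 - 1 = 36. total_sold = 1
  Event 2 (sale 17): sell min(17,36)=17. stock: 36 - 17 = 19. total_sold = 18
  Event 3 (sale 12): sell min(12,19)=12. stock: 19 - 12 = 7. total_sold = 30
  Event 4 (return 6): 7 + 6 = 13
  Event 5 (sale 7): sell min(7,13)=7. stock: 13 - 7 = 6. total_sold = 37
  Event 6 (sale 8): sell min(8,6)=6. stock: 6 - 6 = 0. total_sold = 43
  Event 7 (sale 13): sell min(13,0)=0. stock: 0 - 0 = 0. total_sold = 43
  Event 8 (sale 13): sell min(13,0)=0. stock: 0 - 0 = 0. total_sold = 43
  Event 9 (sale 16): sell min(16,0)=0. stock: 0 - 0 = 0. total_sold = 43
  Event 10 (restock 6): 0 + 6 = 6
  Event 11 (restock 34): 6 + 34 = 40
  Event 12 (adjust +4): 40 + 4 = 44
Final: stock = 44, total_sold = 43

Answer: 43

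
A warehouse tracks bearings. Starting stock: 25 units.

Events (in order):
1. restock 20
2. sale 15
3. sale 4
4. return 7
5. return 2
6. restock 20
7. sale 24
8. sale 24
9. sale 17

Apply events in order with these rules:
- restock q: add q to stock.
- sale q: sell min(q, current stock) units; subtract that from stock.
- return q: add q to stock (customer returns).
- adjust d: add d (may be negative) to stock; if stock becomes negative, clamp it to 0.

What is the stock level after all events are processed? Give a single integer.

Processing events:
Start: stock = 25
  Event 1 (restock 20): 25 + 20 = 45
  Event 2 (sale 15): sell min(15,45)=15. stock: 45 - 15 = 30. total_sold = 15
  Event 3 (sale 4): sell min(4,30)=4. stock: 30 - 4 = 26. total_sold = 19
  Event 4 (return 7): 26 + 7 = 33
  Event 5 (return 2): 33 + 2 = 35
  Event 6 (restock 20): 35 + 20 = 55
  Event 7 (sale 24): sell min(24,55)=24. stock: 55 - 24 = 31. total_sold = 43
  Event 8 (sale 24): sell min(24,31)=24. stock: 31 - 24 = 7. total_sold = 67
  Event 9 (sale 17): sell min(17,7)=7. stock: 7 - 7 = 0. total_sold = 74
Final: stock = 0, total_sold = 74

Answer: 0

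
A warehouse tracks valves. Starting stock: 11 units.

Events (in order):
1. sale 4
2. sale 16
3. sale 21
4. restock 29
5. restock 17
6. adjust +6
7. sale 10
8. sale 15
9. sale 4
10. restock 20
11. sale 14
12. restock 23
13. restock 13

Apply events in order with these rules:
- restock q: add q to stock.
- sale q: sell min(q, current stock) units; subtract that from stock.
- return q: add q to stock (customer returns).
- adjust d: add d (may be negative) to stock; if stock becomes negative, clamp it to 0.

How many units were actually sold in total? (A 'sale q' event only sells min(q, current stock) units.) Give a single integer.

Processing events:
Start: stock = 11
  Event 1 (sale 4): sell min(4,11)=4. stock: 11 - 4 = 7. total_sold = 4
  Event 2 (sale 16): sell min(16,7)=7. stock: 7 - 7 = 0. total_sold = 11
  Event 3 (sale 21): sell min(21,0)=0. stock: 0 - 0 = 0. total_sold = 11
  Event 4 (restock 29): 0 + 29 = 29
  Event 5 (restock 17): 29 + 17 = 46
  Event 6 (adjust +6): 46 + 6 = 52
  Event 7 (sale 10): sell min(10,52)=10. stock: 52 - 10 = 42. total_sold = 21
  Event 8 (sale 15): sell min(15,42)=15. stock: 42 - 15 = 27. total_sold = 36
  Event 9 (sale 4): sell min(4,27)=4. stock: 27 - 4 = 23. total_sold = 40
  Event 10 (restock 20): 23 + 20 = 43
  Event 11 (sale 14): sell min(14,43)=14. stock: 43 - 14 = 29. total_sold = 54
  Event 12 (restock 23): 29 + 23 = 52
  Event 13 (restock 13): 52 + 13 = 65
Final: stock = 65, total_sold = 54

Answer: 54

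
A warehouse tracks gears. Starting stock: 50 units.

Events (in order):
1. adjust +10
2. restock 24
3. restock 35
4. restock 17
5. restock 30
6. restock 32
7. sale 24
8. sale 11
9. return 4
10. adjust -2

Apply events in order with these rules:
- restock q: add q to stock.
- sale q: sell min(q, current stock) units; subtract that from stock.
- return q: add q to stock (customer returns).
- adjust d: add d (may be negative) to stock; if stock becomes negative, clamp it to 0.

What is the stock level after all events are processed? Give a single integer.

Answer: 165

Derivation:
Processing events:
Start: stock = 50
  Event 1 (adjust +10): 50 + 10 = 60
  Event 2 (restock 24): 60 + 24 = 84
  Event 3 (restock 35): 84 + 35 = 119
  Event 4 (restock 17): 119 + 17 = 136
  Event 5 (restock 30): 136 + 30 = 166
  Event 6 (restock 32): 166 + 32 = 198
  Event 7 (sale 24): sell min(24,198)=24. stock: 198 - 24 = 174. total_sold = 24
  Event 8 (sale 11): sell min(11,174)=11. stock: 174 - 11 = 163. total_sold = 35
  Event 9 (return 4): 163 + 4 = 167
  Event 10 (adjust -2): 167 + -2 = 165
Final: stock = 165, total_sold = 35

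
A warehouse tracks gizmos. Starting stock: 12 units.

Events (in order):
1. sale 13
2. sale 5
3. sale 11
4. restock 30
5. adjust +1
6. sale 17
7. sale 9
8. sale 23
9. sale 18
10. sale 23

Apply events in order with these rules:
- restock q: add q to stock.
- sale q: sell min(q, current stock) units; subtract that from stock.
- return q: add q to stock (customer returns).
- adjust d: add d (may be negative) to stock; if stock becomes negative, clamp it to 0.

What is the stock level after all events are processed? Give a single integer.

Processing events:
Start: stock = 12
  Event 1 (sale 13): sell min(13,12)=12. stock: 12 - 12 = 0. total_sold = 12
  Event 2 (sale 5): sell min(5,0)=0. stock: 0 - 0 = 0. total_sold = 12
  Event 3 (sale 11): sell min(11,0)=0. stock: 0 - 0 = 0. total_sold = 12
  Event 4 (restock 30): 0 + 30 = 30
  Event 5 (adjust +1): 30 + 1 = 31
  Event 6 (sale 17): sell min(17,31)=17. stock: 31 - 17 = 14. total_sold = 29
  Event 7 (sale 9): sell min(9,14)=9. stock: 14 - 9 = 5. total_sold = 38
  Event 8 (sale 23): sell min(23,5)=5. stock: 5 - 5 = 0. total_sold = 43
  Event 9 (sale 18): sell min(18,0)=0. stock: 0 - 0 = 0. total_sold = 43
  Event 10 (sale 23): sell min(23,0)=0. stock: 0 - 0 = 0. total_sold = 43
Final: stock = 0, total_sold = 43

Answer: 0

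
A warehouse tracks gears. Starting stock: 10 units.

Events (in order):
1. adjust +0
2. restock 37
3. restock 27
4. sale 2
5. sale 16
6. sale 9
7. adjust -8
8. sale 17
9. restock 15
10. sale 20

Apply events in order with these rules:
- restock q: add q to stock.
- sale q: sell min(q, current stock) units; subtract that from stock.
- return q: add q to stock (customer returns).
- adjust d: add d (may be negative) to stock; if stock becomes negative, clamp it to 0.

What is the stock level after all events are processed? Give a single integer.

Processing events:
Start: stock = 10
  Event 1 (adjust +0): 10 + 0 = 10
  Event 2 (restock 37): 10 + 37 = 47
  Event 3 (restock 27): 47 + 27 = 74
  Event 4 (sale 2): sell min(2,74)=2. stock: 74 - 2 = 72. total_sold = 2
  Event 5 (sale 16): sell min(16,72)=16. stock: 72 - 16 = 56. total_sold = 18
  Event 6 (sale 9): sell min(9,56)=9. stock: 56 - 9 = 47. total_sold = 27
  Event 7 (adjust -8): 47 + -8 = 39
  Event 8 (sale 17): sell min(17,39)=17. stock: 39 - 17 = 22. total_sold = 44
  Event 9 (restock 15): 22 + 15 = 37
  Event 10 (sale 20): sell min(20,37)=20. stock: 37 - 20 = 17. total_sold = 64
Final: stock = 17, total_sold = 64

Answer: 17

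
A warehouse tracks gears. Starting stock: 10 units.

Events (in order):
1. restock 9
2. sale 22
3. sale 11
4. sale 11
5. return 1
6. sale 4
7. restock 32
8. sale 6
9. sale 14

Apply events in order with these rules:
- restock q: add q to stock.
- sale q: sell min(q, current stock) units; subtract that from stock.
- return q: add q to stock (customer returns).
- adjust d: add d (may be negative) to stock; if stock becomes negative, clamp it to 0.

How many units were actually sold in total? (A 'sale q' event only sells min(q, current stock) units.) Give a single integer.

Processing events:
Start: stock = 10
  Event 1 (restock 9): 10 + 9 = 19
  Event 2 (sale 22): sell min(22,19)=19. stock: 19 - 19 = 0. total_sold = 19
  Event 3 (sale 11): sell min(11,0)=0. stock: 0 - 0 = 0. total_sold = 19
  Event 4 (sale 11): sell min(11,0)=0. stock: 0 - 0 = 0. total_sold = 19
  Event 5 (return 1): 0 + 1 = 1
  Event 6 (sale 4): sell min(4,1)=1. stock: 1 - 1 = 0. total_sold = 20
  Event 7 (restock 32): 0 + 32 = 32
  Event 8 (sale 6): sell min(6,32)=6. stock: 32 - 6 = 26. total_sold = 26
  Event 9 (sale 14): sell min(14,26)=14. stock: 26 - 14 = 12. total_sold = 40
Final: stock = 12, total_sold = 40

Answer: 40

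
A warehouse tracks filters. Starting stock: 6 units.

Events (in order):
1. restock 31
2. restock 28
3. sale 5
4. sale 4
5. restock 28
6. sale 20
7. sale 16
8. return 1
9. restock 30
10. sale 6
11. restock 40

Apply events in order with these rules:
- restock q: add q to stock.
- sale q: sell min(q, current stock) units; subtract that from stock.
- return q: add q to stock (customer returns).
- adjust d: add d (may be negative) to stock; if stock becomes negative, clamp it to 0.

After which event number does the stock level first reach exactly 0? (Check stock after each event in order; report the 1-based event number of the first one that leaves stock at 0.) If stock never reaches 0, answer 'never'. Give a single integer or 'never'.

Processing events:
Start: stock = 6
  Event 1 (restock 31): 6 + 31 = 37
  Event 2 (restock 28): 37 + 28 = 65
  Event 3 (sale 5): sell min(5,65)=5. stock: 65 - 5 = 60. total_sold = 5
  Event 4 (sale 4): sell min(4,60)=4. stock: 60 - 4 = 56. total_sold = 9
  Event 5 (restock 28): 56 + 28 = 84
  Event 6 (sale 20): sell min(20,84)=20. stock: 84 - 20 = 64. total_sold = 29
  Event 7 (sale 16): sell min(16,64)=16. stock: 64 - 16 = 48. total_sold = 45
  Event 8 (return 1): 48 + 1 = 49
  Event 9 (restock 30): 49 + 30 = 79
  Event 10 (sale 6): sell min(6,79)=6. stock: 79 - 6 = 73. total_sold = 51
  Event 11 (restock 40): 73 + 40 = 113
Final: stock = 113, total_sold = 51

Stock never reaches 0.

Answer: never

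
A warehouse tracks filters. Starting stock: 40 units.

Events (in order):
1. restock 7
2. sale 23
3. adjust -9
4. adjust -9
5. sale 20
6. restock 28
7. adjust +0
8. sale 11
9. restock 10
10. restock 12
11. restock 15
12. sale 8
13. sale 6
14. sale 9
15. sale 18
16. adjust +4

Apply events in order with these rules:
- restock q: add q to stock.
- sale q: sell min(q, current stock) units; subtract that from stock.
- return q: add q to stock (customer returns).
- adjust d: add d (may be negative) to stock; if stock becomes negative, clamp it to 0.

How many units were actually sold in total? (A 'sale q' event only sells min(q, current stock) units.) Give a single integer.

Processing events:
Start: stock = 40
  Event 1 (restock 7): 40 + 7 = 47
  Event 2 (sale 23): sell min(23,47)=23. stock: 47 - 23 = 24. total_sold = 23
  Event 3 (adjust -9): 24 + -9 = 15
  Event 4 (adjust -9): 15 + -9 = 6
  Event 5 (sale 20): sell min(20,6)=6. stock: 6 - 6 = 0. total_sold = 29
  Event 6 (restock 28): 0 + 28 = 28
  Event 7 (adjust +0): 28 + 0 = 28
  Event 8 (sale 11): sell min(11,28)=11. stock: 28 - 11 = 17. total_sold = 40
  Event 9 (restock 10): 17 + 10 = 27
  Event 10 (restock 12): 27 + 12 = 39
  Event 11 (restock 15): 39 + 15 = 54
  Event 12 (sale 8): sell min(8,54)=8. stock: 54 - 8 = 46. total_sold = 48
  Event 13 (sale 6): sell min(6,46)=6. stock: 46 - 6 = 40. total_sold = 54
  Event 14 (sale 9): sell min(9,40)=9. stock: 40 - 9 = 31. total_sold = 63
  Event 15 (sale 18): sell min(18,31)=18. stock: 31 - 18 = 13. total_sold = 81
  Event 16 (adjust +4): 13 + 4 = 17
Final: stock = 17, total_sold = 81

Answer: 81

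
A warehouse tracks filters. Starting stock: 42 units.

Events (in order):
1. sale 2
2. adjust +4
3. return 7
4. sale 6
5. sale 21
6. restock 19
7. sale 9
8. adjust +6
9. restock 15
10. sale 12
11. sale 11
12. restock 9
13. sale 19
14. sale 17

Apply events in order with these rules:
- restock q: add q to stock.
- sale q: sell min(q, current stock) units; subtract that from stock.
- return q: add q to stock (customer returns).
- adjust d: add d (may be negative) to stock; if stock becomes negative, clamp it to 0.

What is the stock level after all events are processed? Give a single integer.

Answer: 5

Derivation:
Processing events:
Start: stock = 42
  Event 1 (sale 2): sell min(2,42)=2. stock: 42 - 2 = 40. total_sold = 2
  Event 2 (adjust +4): 40 + 4 = 44
  Event 3 (return 7): 44 + 7 = 51
  Event 4 (sale 6): sell min(6,51)=6. stock: 51 - 6 = 45. total_sold = 8
  Event 5 (sale 21): sell min(21,45)=21. stock: 45 - 21 = 24. total_sold = 29
  Event 6 (restock 19): 24 + 19 = 43
  Event 7 (sale 9): sell min(9,43)=9. stock: 43 - 9 = 34. total_sold = 38
  Event 8 (adjust +6): 34 + 6 = 40
  Event 9 (restock 15): 40 + 15 = 55
  Event 10 (sale 12): sell min(12,55)=12. stock: 55 - 12 = 43. total_sold = 50
  Event 11 (sale 11): sell min(11,43)=11. stock: 43 - 11 = 32. total_sold = 61
  Event 12 (restock 9): 32 + 9 = 41
  Event 13 (sale 19): sell min(19,41)=19. stock: 41 - 19 = 22. total_sold = 80
  Event 14 (sale 17): sell min(17,22)=17. stock: 22 - 17 = 5. total_sold = 97
Final: stock = 5, total_sold = 97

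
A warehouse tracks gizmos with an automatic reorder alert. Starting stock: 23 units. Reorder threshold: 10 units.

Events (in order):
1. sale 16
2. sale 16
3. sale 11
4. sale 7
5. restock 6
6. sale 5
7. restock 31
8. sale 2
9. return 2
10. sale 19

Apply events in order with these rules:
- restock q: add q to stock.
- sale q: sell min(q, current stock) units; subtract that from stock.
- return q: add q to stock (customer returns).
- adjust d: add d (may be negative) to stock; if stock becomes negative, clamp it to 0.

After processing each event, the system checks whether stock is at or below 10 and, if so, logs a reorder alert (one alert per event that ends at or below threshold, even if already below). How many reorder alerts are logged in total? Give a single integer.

Answer: 6

Derivation:
Processing events:
Start: stock = 23
  Event 1 (sale 16): sell min(16,23)=16. stock: 23 - 16 = 7. total_sold = 16
  Event 2 (sale 16): sell min(16,7)=7. stock: 7 - 7 = 0. total_sold = 23
  Event 3 (sale 11): sell min(11,0)=0. stock: 0 - 0 = 0. total_sold = 23
  Event 4 (sale 7): sell min(7,0)=0. stock: 0 - 0 = 0. total_sold = 23
  Event 5 (restock 6): 0 + 6 = 6
  Event 6 (sale 5): sell min(5,6)=5. stock: 6 - 5 = 1. total_sold = 28
  Event 7 (restock 31): 1 + 31 = 32
  Event 8 (sale 2): sell min(2,32)=2. stock: 32 - 2 = 30. total_sold = 30
  Event 9 (return 2): 30 + 2 = 32
  Event 10 (sale 19): sell min(19,32)=19. stock: 32 - 19 = 13. total_sold = 49
Final: stock = 13, total_sold = 49

Checking against threshold 10:
  After event 1: stock=7 <= 10 -> ALERT
  After event 2: stock=0 <= 10 -> ALERT
  After event 3: stock=0 <= 10 -> ALERT
  After event 4: stock=0 <= 10 -> ALERT
  After event 5: stock=6 <= 10 -> ALERT
  After event 6: stock=1 <= 10 -> ALERT
  After event 7: stock=32 > 10
  After event 8: stock=30 > 10
  After event 9: stock=32 > 10
  After event 10: stock=13 > 10
Alert events: [1, 2, 3, 4, 5, 6]. Count = 6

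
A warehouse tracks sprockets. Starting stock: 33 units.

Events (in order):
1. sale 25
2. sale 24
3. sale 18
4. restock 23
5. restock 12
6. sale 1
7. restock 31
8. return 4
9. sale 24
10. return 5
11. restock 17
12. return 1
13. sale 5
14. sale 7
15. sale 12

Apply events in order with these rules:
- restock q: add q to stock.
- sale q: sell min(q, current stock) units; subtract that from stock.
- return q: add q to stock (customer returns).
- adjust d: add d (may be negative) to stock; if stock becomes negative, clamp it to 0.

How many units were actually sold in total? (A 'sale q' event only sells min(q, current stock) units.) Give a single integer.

Processing events:
Start: stock = 33
  Event 1 (sale 25): sell min(25,33)=25. stock: 33 - 25 = 8. total_sold = 25
  Event 2 (sale 24): sell min(24,8)=8. stock: 8 - 8 = 0. total_sold = 33
  Event 3 (sale 18): sell min(18,0)=0. stock: 0 - 0 = 0. total_sold = 33
  Event 4 (restock 23): 0 + 23 = 23
  Event 5 (restock 12): 23 + 12 = 35
  Event 6 (sale 1): sell min(1,35)=1. stock: 35 - 1 = 34. total_sold = 34
  Event 7 (restock 31): 34 + 31 = 65
  Event 8 (return 4): 65 + 4 = 69
  Event 9 (sale 24): sell min(24,69)=24. stock: 69 - 24 = 45. total_sold = 58
  Event 10 (return 5): 45 + 5 = 50
  Event 11 (restock 17): 50 + 17 = 67
  Event 12 (return 1): 67 + 1 = 68
  Event 13 (sale 5): sell min(5,68)=5. stock: 68 - 5 = 63. total_sold = 63
  Event 14 (sale 7): sell min(7,63)=7. stock: 63 - 7 = 56. total_sold = 70
  Event 15 (sale 12): sell min(12,56)=12. stock: 56 - 12 = 44. total_sold = 82
Final: stock = 44, total_sold = 82

Answer: 82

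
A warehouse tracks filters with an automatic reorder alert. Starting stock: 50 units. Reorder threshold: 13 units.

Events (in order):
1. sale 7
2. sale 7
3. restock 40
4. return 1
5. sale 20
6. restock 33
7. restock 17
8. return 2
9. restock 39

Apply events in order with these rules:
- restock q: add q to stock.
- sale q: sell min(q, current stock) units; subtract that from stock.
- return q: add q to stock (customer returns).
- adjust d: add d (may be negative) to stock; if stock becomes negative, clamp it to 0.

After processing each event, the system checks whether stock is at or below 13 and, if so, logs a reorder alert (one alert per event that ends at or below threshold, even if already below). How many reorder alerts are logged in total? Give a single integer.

Processing events:
Start: stock = 50
  Event 1 (sale 7): sell min(7,50)=7. stock: 50 - 7 = 43. total_sold = 7
  Event 2 (sale 7): sell min(7,43)=7. stock: 43 - 7 = 36. total_sold = 14
  Event 3 (restock 40): 36 + 40 = 76
  Event 4 (return 1): 76 + 1 = 77
  Event 5 (sale 20): sell min(20,77)=20. stock: 77 - 20 = 57. total_sold = 34
  Event 6 (restock 33): 57 + 33 = 90
  Event 7 (restock 17): 90 + 17 = 107
  Event 8 (return 2): 107 + 2 = 109
  Event 9 (restock 39): 109 + 39 = 148
Final: stock = 148, total_sold = 34

Checking against threshold 13:
  After event 1: stock=43 > 13
  After event 2: stock=36 > 13
  After event 3: stock=76 > 13
  After event 4: stock=77 > 13
  After event 5: stock=57 > 13
  After event 6: stock=90 > 13
  After event 7: stock=107 > 13
  After event 8: stock=109 > 13
  After event 9: stock=148 > 13
Alert events: []. Count = 0

Answer: 0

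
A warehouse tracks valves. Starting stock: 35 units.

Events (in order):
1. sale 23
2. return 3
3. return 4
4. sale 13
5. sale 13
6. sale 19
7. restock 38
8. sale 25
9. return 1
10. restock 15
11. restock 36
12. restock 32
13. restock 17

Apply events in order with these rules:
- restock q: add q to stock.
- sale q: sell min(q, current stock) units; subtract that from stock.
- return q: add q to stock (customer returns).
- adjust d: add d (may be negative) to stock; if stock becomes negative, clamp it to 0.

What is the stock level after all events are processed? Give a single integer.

Answer: 114

Derivation:
Processing events:
Start: stock = 35
  Event 1 (sale 23): sell min(23,35)=23. stock: 35 - 23 = 12. total_sold = 23
  Event 2 (return 3): 12 + 3 = 15
  Event 3 (return 4): 15 + 4 = 19
  Event 4 (sale 13): sell min(13,19)=13. stock: 19 - 13 = 6. total_sold = 36
  Event 5 (sale 13): sell min(13,6)=6. stock: 6 - 6 = 0. total_sold = 42
  Event 6 (sale 19): sell min(19,0)=0. stock: 0 - 0 = 0. total_sold = 42
  Event 7 (restock 38): 0 + 38 = 38
  Event 8 (sale 25): sell min(25,38)=25. stock: 38 - 25 = 13. total_sold = 67
  Event 9 (return 1): 13 + 1 = 14
  Event 10 (restock 15): 14 + 15 = 29
  Event 11 (restock 36): 29 + 36 = 65
  Event 12 (restock 32): 65 + 32 = 97
  Event 13 (restock 17): 97 + 17 = 114
Final: stock = 114, total_sold = 67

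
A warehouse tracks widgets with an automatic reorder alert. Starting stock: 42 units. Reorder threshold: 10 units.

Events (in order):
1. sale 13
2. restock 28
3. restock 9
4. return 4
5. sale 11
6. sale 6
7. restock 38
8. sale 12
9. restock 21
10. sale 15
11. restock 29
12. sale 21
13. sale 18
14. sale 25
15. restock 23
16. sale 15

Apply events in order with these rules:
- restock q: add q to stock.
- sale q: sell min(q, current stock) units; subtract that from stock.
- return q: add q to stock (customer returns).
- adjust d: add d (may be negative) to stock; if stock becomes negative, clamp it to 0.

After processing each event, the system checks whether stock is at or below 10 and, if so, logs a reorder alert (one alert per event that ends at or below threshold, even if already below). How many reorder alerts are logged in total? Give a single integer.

Processing events:
Start: stock = 42
  Event 1 (sale 13): sell min(13,42)=13. stock: 42 - 13 = 29. total_sold = 13
  Event 2 (restock 28): 29 + 28 = 57
  Event 3 (restock 9): 57 + 9 = 66
  Event 4 (return 4): 66 + 4 = 70
  Event 5 (sale 11): sell min(11,70)=11. stock: 70 - 11 = 59. total_sold = 24
  Event 6 (sale 6): sell min(6,59)=6. stock: 59 - 6 = 53. total_sold = 30
  Event 7 (restock 38): 53 + 38 = 91
  Event 8 (sale 12): sell min(12,91)=12. stock: 91 - 12 = 79. total_sold = 42
  Event 9 (restock 21): 79 + 21 = 100
  Event 10 (sale 15): sell min(15,100)=15. stock: 100 - 15 = 85. total_sold = 57
  Event 11 (restock 29): 85 + 29 = 114
  Event 12 (sale 21): sell min(21,114)=21. stock: 114 - 21 = 93. total_sold = 78
  Event 13 (sale 18): sell min(18,93)=18. stock: 93 - 18 = 75. total_sold = 96
  Event 14 (sale 25): sell min(25,75)=25. stock: 75 - 25 = 50. total_sold = 121
  Event 15 (restock 23): 50 + 23 = 73
  Event 16 (sale 15): sell min(15,73)=15. stock: 73 - 15 = 58. total_sold = 136
Final: stock = 58, total_sold = 136

Checking against threshold 10:
  After event 1: stock=29 > 10
  After event 2: stock=57 > 10
  After event 3: stock=66 > 10
  After event 4: stock=70 > 10
  After event 5: stock=59 > 10
  After event 6: stock=53 > 10
  After event 7: stock=91 > 10
  After event 8: stock=79 > 10
  After event 9: stock=100 > 10
  After event 10: stock=85 > 10
  After event 11: stock=114 > 10
  After event 12: stock=93 > 10
  After event 13: stock=75 > 10
  After event 14: stock=50 > 10
  After event 15: stock=73 > 10
  After event 16: stock=58 > 10
Alert events: []. Count = 0

Answer: 0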